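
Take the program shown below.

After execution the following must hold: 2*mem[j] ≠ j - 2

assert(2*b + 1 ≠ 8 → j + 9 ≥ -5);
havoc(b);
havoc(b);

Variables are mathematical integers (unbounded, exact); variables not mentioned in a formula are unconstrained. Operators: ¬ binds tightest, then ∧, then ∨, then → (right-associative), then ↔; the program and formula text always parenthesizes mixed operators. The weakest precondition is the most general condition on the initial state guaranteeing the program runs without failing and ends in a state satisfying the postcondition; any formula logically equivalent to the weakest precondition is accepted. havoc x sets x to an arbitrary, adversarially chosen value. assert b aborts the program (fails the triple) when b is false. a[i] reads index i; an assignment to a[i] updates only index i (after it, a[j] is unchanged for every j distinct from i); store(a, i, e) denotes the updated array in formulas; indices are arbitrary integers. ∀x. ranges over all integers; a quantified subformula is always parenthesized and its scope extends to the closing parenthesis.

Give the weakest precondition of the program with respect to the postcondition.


Working backward. After the program, 2*mem[j] ≠ j - 2 must hold.
Before havoc b: 2*mem[j] ≠ j - 2
Before havoc b: 2*mem[j] ≠ j - 2
Before assert 2*b + 1 ≠ 8 → j + 9 ≥ -5: (2*b ≠ 7 → j ≥ -14) ∧ 2*mem[j] ≠ j - 2
Answer: WP = (2*b ≠ 7 → j ≥ -14) ∧ 2*mem[j] ≠ j - 2


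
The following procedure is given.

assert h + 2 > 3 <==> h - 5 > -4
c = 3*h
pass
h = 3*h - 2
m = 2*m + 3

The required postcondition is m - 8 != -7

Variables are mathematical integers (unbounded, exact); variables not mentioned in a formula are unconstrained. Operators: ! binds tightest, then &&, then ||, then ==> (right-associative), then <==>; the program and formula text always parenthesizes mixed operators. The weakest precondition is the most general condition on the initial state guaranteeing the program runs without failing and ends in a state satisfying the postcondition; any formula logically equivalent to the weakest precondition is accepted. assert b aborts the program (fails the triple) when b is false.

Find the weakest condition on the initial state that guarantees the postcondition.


Working backward. After the program, the postcondition m - 8 != -7 must hold; in canonical form it is m != 1.
Before m := 2*m + 3: 2*m != -2
Before h := 3*h - 2: 2*m != -2
Before skip: 2*m != -2
Before c := 3*h: 2*m != -2
Before assert h + 2 > 3 <==> h - 5 > -4: 2*m != -2
Answer: WP = 2*m != -2


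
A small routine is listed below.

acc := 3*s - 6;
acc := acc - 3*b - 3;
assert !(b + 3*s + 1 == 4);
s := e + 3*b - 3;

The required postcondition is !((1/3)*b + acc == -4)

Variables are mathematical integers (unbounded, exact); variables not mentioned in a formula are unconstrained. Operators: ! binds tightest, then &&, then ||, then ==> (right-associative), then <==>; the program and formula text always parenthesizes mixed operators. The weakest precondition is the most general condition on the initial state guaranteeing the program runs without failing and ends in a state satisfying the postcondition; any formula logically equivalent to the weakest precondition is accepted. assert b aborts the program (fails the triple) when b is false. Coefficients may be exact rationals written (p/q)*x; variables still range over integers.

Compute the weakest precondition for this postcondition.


Working backward. After the program, the postcondition !((1/3)*b + acc == -4) must hold; in canonical form it is !(acc + (1/3)*b == -4).
Before s := e + 3*b - 3: !(acc + (1/3)*b == -4)
Before assert !(b + 3*s + 1 == 4): (!(b + 3*s == 3)) && (!(acc + (1/3)*b == -4))
Before acc := acc - 3*b - 3: (!(b + 3*s == 3)) && (!(acc == (8/3)*b - 1))
Before acc := 3*s - 6: (!(b + 3*s == 3)) && (!(3*s == (8/3)*b + 5))
Answer: WP = (!(b + 3*s == 3)) && (!(3*s == (8/3)*b + 5))


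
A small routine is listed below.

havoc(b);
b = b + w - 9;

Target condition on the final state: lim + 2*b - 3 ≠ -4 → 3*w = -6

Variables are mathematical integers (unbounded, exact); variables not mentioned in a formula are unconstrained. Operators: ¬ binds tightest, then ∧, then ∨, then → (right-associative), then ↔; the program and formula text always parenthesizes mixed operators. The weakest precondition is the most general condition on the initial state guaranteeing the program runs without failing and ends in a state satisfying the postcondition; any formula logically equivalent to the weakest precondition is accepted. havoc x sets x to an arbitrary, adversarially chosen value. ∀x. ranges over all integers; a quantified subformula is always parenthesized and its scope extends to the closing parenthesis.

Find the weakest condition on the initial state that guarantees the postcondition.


Working backward. After the program, the postcondition lim + 2*b - 3 ≠ -4 → 3*w = -6 must hold; in canonical form it is 2*b + lim ≠ -1 → 3*w = -6.
Before b := b + w - 9: 2*b + lim + 2*w ≠ 17 → 3*w = -6
Before havoc b: ∀b_1. (2*b_1 + lim + 2*w ≠ 17 → 3*w = -6)
Answer: WP = ∀b_1. (2*b_1 + lim + 2*w ≠ 17 → 3*w = -6)


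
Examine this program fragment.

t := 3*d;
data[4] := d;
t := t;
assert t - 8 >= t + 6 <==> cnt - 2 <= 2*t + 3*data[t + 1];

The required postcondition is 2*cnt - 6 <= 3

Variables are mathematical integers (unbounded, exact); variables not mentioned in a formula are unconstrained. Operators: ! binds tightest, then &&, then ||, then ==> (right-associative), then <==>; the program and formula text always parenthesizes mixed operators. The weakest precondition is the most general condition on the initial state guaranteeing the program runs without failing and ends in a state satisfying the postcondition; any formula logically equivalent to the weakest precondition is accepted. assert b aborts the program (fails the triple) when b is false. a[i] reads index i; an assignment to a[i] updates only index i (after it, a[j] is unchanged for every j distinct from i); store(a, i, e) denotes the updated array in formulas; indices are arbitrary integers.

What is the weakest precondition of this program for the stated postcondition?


Working backward. After the program, the postcondition 2*cnt - 6 <= 3 must hold; in canonical form it is 2*cnt <= 9.
Before assert t - 8 >= t + 6 <==> cnt - 2 <= 2*t + 3*data[t + 1]: (!(cnt <= 3*data[t + 1] + 2*t + 2)) && 2*cnt <= 9
Before t := t: (!(cnt <= 3*data[t + 1] + 2*t + 2)) && 2*cnt <= 9
Before data[4] := d: (!(cnt <= 3*store(data, 4, d)[t + 1] + 2*t + 2)) && 2*cnt <= 9
Before t := 3*d: (!(cnt <= 3*store(data, 4, d)[3*d + 1] + 6*d + 2)) && 2*cnt <= 9
Answer: WP = (!(cnt <= 3*store(data, 4, d)[3*d + 1] + 6*d + 2)) && 2*cnt <= 9


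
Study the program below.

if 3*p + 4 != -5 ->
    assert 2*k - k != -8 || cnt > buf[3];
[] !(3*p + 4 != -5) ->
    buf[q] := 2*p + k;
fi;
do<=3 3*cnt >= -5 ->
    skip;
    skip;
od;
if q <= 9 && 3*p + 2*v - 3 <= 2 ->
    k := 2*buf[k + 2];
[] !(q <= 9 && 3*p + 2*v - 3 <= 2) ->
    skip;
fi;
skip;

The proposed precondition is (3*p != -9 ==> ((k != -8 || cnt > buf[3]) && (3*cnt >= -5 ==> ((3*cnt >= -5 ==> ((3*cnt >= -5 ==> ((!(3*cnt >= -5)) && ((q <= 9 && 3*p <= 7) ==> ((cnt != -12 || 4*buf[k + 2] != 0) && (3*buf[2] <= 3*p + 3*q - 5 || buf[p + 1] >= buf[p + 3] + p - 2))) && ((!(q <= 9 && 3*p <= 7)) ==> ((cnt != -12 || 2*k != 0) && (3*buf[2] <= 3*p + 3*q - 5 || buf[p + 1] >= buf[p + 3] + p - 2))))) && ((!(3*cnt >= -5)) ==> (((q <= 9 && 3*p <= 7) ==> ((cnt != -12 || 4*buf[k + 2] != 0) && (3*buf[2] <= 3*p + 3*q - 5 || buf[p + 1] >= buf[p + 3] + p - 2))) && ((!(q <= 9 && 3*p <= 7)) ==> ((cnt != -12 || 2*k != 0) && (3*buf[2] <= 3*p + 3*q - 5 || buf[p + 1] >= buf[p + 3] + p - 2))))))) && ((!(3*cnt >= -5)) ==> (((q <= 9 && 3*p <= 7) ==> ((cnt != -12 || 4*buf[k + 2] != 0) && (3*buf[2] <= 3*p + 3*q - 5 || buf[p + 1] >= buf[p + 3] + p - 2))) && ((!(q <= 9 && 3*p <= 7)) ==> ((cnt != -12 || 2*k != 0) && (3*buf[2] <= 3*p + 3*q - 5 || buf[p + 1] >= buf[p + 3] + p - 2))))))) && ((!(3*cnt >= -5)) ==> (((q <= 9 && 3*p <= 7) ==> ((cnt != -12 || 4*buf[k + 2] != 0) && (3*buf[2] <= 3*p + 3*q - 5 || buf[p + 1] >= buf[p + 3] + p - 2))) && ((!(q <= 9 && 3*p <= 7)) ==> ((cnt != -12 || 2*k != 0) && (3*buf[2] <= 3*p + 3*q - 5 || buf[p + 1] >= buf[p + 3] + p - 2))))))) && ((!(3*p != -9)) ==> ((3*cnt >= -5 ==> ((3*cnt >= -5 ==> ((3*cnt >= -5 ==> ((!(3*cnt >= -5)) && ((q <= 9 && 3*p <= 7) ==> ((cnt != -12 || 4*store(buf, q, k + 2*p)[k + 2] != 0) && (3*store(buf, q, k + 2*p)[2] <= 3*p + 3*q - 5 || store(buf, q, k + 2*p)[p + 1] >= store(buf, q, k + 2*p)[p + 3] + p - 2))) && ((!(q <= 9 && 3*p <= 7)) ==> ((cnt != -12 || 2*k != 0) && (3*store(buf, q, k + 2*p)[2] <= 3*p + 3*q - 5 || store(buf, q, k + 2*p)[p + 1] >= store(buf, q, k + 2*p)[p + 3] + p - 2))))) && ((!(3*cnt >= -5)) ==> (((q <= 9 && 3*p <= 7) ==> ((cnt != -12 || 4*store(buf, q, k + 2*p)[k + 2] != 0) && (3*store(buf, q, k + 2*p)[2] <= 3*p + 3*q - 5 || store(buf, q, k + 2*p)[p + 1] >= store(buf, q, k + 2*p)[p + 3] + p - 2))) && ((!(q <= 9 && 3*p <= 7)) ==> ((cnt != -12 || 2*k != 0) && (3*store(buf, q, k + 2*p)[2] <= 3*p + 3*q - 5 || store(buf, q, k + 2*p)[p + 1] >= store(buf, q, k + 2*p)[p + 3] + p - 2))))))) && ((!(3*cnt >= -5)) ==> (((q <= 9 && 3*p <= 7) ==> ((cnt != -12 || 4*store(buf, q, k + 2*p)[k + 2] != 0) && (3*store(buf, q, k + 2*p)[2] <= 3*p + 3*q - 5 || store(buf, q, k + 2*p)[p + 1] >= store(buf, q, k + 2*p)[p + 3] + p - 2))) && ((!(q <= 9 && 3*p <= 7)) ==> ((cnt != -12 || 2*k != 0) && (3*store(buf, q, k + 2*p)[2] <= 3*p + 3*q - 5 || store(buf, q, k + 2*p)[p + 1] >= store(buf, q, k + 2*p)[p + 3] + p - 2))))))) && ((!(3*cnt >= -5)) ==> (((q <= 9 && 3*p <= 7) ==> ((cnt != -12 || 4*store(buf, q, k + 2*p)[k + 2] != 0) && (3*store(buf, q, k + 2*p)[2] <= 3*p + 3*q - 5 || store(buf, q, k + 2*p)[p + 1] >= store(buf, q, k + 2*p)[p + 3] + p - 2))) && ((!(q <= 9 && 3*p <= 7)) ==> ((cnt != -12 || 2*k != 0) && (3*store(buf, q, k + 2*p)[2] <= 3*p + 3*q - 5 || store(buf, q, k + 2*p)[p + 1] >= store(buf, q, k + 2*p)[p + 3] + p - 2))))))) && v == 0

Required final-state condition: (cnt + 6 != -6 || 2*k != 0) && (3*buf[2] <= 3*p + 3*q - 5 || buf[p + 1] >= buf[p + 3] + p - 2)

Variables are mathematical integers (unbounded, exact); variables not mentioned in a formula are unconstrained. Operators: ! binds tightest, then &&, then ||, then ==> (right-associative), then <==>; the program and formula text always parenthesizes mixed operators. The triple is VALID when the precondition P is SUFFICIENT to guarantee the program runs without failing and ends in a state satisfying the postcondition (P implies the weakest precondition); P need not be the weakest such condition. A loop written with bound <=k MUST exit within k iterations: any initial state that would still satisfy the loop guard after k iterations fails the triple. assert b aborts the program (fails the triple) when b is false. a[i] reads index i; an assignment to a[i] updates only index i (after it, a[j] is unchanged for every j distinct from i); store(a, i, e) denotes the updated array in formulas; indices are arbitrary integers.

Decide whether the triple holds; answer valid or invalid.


Working backward. After the program, the postcondition (cnt + 6 != -6 || 2*k != 0) && (3*buf[2] <= 3*p + 3*q - 5 || buf[p + 1] >= buf[p + 3] + p - 2) must hold; in canonical form it is (cnt != -12 || 2*k != 0) && (3*buf[2] <= 3*p + 3*q - 5 || buf[p + 1] >= buf[p + 3] + p - 2).
Before skip: (cnt != -12 || 2*k != 0) && (3*buf[2] <= 3*p + 3*q - 5 || buf[p + 1] >= buf[p + 3] + p - 2)
Then branch requires (cnt != -12 || 4*buf[k + 2] != 0) && (3*buf[2] <= 3*p + 3*q - 5 || buf[p + 1] >= buf[p + 3] + p - 2); else branch requires (cnt != -12 || 2*k != 0) && (3*buf[2] <= 3*p + 3*q - 5 || buf[p + 1] >= buf[p + 3] + p - 2).
Before the if: ((q <= 9 && 3*p + 2*v <= 5) ==> ((cnt != -12 || 4*buf[k + 2] != 0) && (3*buf[2] <= 3*p + 3*q - 5 || buf[p + 1] >= buf[p + 3] + p - 2))) && ((!(q <= 9 && 3*p + 2*v <= 5)) ==> ((cnt != -12 || 2*k != 0) && (3*buf[2] <= 3*p + 3*q - 5 || buf[p + 1] >= buf[p + 3] + p - 2)))
Before the loop (bound <=3), unroll the exhaustion recursion (WP_0 = exit-now case; WP_j = one more guarded iteration, up to j = 3):
  WP_0: (!(3*cnt >= -5)) && ((q <= 9 && 3*p + 2*v <= 5) ==> ((cnt != -12 || 4*buf[k + 2] != 0) && (3*buf[2] <= 3*p + 3*q - 5 || buf[p + 1] >= buf[p + 3] + p - 2))) && ((!(q <= 9 && 3*p + 2*v <= 5)) ==> ((cnt != -12 || 2*k != 0) && (3*buf[2] <= 3*p + 3*q - 5 || buf[p + 1] >= buf[p + 3] + p - 2)))
  WP_1: (3*cnt >= -5 ==> ((!(3*cnt >= -5)) && ((q <= 9 && 3*p + 2*v <= 5) ==> ((cnt != -12 || 4*buf[k + 2] != 0) && (3*buf[2] <= 3*p + 3*q - 5 || buf[p + 1] >= buf[p + 3] + p - 2))) && ((!(q <= 9 && 3*p + 2*v <= 5)) ==> ((cnt != -12 || 2*k != 0) && (3*buf[2] <= 3*p + 3*q - 5 || buf[p + 1] >= buf[p + 3] + p - 2))))) && ((!(3*cnt >= -5)) ==> (((q <= 9 && 3*p + 2*v <= 5) ==> ((cnt != -12 || 4*buf[k + 2] != 0) && (3*buf[2] <= 3*p + 3*q - 5 || buf[p + 1] >= buf[p + 3] + p - 2))) && ((!(q <= 9 && 3*p + 2*v <= 5)) ==> ((cnt != -12 || 2*k != 0) && (3*buf[2] <= 3*p + 3*q - 5 || buf[p + 1] >= buf[p + 3] + p - 2)))))
  WP_2: (3*cnt >= -5 ==> ((3*cnt >= -5 ==> ((!(3*cnt >= -5)) && ((q <= 9 && 3*p + 2*v <= 5) ==> ((cnt != -12 || 4*buf[k + 2] != 0) && (3*buf[2] <= 3*p + 3*q - 5 || buf[p + 1] >= buf[p + 3] + p - 2))) && ((!(q <= 9 && 3*p + 2*v <= 5)) ==> ((cnt != -12 || 2*k != 0) && (3*buf[2] <= 3*p + 3*q - 5 || buf[p + 1] >= buf[p + 3] + p - 2))))) && ((!(3*cnt >= -5)) ==> (((q <= 9 && 3*p + 2*v <= 5) ==> ((cnt != -12 || 4*buf[k + 2] != 0) && (3*buf[2] <= 3*p + 3*q - 5 || buf[p + 1] >= buf[p + 3] + p - 2))) && ((!(q <= 9 && 3*p + 2*v <= 5)) ==> ((cnt != -12 || 2*k != 0) && (3*buf[2] <= 3*p + 3*q - 5 || buf[p + 1] >= buf[p + 3] + p - 2))))))) && ((!(3*cnt >= -5)) ==> (((q <= 9 && 3*p + 2*v <= 5) ==> ((cnt != -12 || 4*buf[k + 2] != 0) && (3*buf[2] <= 3*p + 3*q - 5 || buf[p + 1] >= buf[p + 3] + p - 2))) && ((!(q <= 9 && 3*p + 2*v <= 5)) ==> ((cnt != -12 || 2*k != 0) && (3*buf[2] <= 3*p + 3*q - 5 || buf[p + 1] >= buf[p + 3] + p - 2)))))
  WP_3: (3*cnt >= -5 ==> ((3*cnt >= -5 ==> ((3*cnt >= -5 ==> ((!(3*cnt >= -5)) && ((q <= 9 && 3*p + 2*v <= 5) ==> ((cnt != -12 || 4*buf[k + 2] != 0) && (3*buf[2] <= 3*p + 3*q - 5 || buf[p + 1] >= buf[p + 3] + p - 2))) && ((!(q <= 9 && 3*p + 2*v <= 5)) ==> ((cnt != -12 || 2*k != 0) && (3*buf[2] <= 3*p + 3*q - 5 || buf[p + 1] >= buf[p + 3] + p - 2))))) && ((!(3*cnt >= -5)) ==> (((q <= 9 && 3*p + 2*v <= 5) ==> ((cnt != -12 || 4*buf[k + 2] != 0) && (3*buf[2] <= 3*p + 3*q - 5 || buf[p + 1] >= buf[p + 3] + p - 2))) && ((!(q <= 9 && 3*p + 2*v <= 5)) ==> ((cnt != -12 || 2*k != 0) && (3*buf[2] <= 3*p + 3*q - 5 || buf[p + 1] >= buf[p + 3] + p - 2))))))) && ((!(3*cnt >= -5)) ==> (((q <= 9 && 3*p + 2*v <= 5) ==> ((cnt != -12 || 4*buf[k + 2] != 0) && (3*buf[2] <= 3*p + 3*q - 5 || buf[p + 1] >= buf[p + 3] + p - 2))) && ((!(q <= 9 && 3*p + 2*v <= 5)) ==> ((cnt != -12 || 2*k != 0) && (3*buf[2] <= 3*p + 3*q - 5 || buf[p + 1] >= buf[p + 3] + p - 2))))))) && ((!(3*cnt >= -5)) ==> (((q <= 9 && 3*p + 2*v <= 5) ==> ((cnt != -12 || 4*buf[k + 2] != 0) && (3*buf[2] <= 3*p + 3*q - 5 || buf[p + 1] >= buf[p + 3] + p - 2))) && ((!(q <= 9 && 3*p + 2*v <= 5)) ==> ((cnt != -12 || 2*k != 0) && (3*buf[2] <= 3*p + 3*q - 5 || buf[p + 1] >= buf[p + 3] + p - 2)))))
So before the loop: (3*cnt >= -5 ==> ((3*cnt >= -5 ==> ((3*cnt >= -5 ==> ((!(3*cnt >= -5)) && ((q <= 9 && 3*p + 2*v <= 5) ==> ((cnt != -12 || 4*buf[k + 2] != 0) && (3*buf[2] <= 3*p + 3*q - 5 || buf[p + 1] >= buf[p + 3] + p - 2))) && ((!(q <= 9 && 3*p + 2*v <= 5)) ==> ((cnt != -12 || 2*k != 0) && (3*buf[2] <= 3*p + 3*q - 5 || buf[p + 1] >= buf[p + 3] + p - 2))))) && ((!(3*cnt >= -5)) ==> (((q <= 9 && 3*p + 2*v <= 5) ==> ((cnt != -12 || 4*buf[k + 2] != 0) && (3*buf[2] <= 3*p + 3*q - 5 || buf[p + 1] >= buf[p + 3] + p - 2))) && ((!(q <= 9 && 3*p + 2*v <= 5)) ==> ((cnt != -12 || 2*k != 0) && (3*buf[2] <= 3*p + 3*q - 5 || buf[p + 1] >= buf[p + 3] + p - 2))))))) && ((!(3*cnt >= -5)) ==> (((q <= 9 && 3*p + 2*v <= 5) ==> ((cnt != -12 || 4*buf[k + 2] != 0) && (3*buf[2] <= 3*p + 3*q - 5 || buf[p + 1] >= buf[p + 3] + p - 2))) && ((!(q <= 9 && 3*p + 2*v <= 5)) ==> ((cnt != -12 || 2*k != 0) && (3*buf[2] <= 3*p + 3*q - 5 || buf[p + 1] >= buf[p + 3] + p - 2))))))) && ((!(3*cnt >= -5)) ==> (((q <= 9 && 3*p + 2*v <= 5) ==> ((cnt != -12 || 4*buf[k + 2] != 0) && (3*buf[2] <= 3*p + 3*q - 5 || buf[p + 1] >= buf[p + 3] + p - 2))) && ((!(q <= 9 && 3*p + 2*v <= 5)) ==> ((cnt != -12 || 2*k != 0) && (3*buf[2] <= 3*p + 3*q - 5 || buf[p + 1] >= buf[p + 3] + p - 2)))))
Then branch requires (k != -8 || cnt > buf[3]) && (3*cnt >= -5 ==> ((3*cnt >= -5 ==> ((3*cnt >= -5 ==> ((!(3*cnt >= -5)) && ((q <= 9 && 3*p + 2*v <= 5) ==> ((cnt != -12 || 4*buf[k + 2] != 0) && (3*buf[2] <= 3*p + 3*q - 5 || buf[p + 1] >= buf[p + 3] + p - 2))) && ((!(q <= 9 && 3*p + 2*v <= 5)) ==> ((cnt != -12 || 2*k != 0) && (3*buf[2] <= 3*p + 3*q - 5 || buf[p + 1] >= buf[p + 3] + p - 2))))) && ((!(3*cnt >= -5)) ==> (((q <= 9 && 3*p + 2*v <= 5) ==> ((cnt != -12 || 4*buf[k + 2] != 0) && (3*buf[2] <= 3*p + 3*q - 5 || buf[p + 1] >= buf[p + 3] + p - 2))) && ((!(q <= 9 && 3*p + 2*v <= 5)) ==> ((cnt != -12 || 2*k != 0) && (3*buf[2] <= 3*p + 3*q - 5 || buf[p + 1] >= buf[p + 3] + p - 2))))))) && ((!(3*cnt >= -5)) ==> (((q <= 9 && 3*p + 2*v <= 5) ==> ((cnt != -12 || 4*buf[k + 2] != 0) && (3*buf[2] <= 3*p + 3*q - 5 || buf[p + 1] >= buf[p + 3] + p - 2))) && ((!(q <= 9 && 3*p + 2*v <= 5)) ==> ((cnt != -12 || 2*k != 0) && (3*buf[2] <= 3*p + 3*q - 5 || buf[p + 1] >= buf[p + 3] + p - 2))))))) && ((!(3*cnt >= -5)) ==> (((q <= 9 && 3*p + 2*v <= 5) ==> ((cnt != -12 || 4*buf[k + 2] != 0) && (3*buf[2] <= 3*p + 3*q - 5 || buf[p + 1] >= buf[p + 3] + p - 2))) && ((!(q <= 9 && 3*p + 2*v <= 5)) ==> ((cnt != -12 || 2*k != 0) && (3*buf[2] <= 3*p + 3*q - 5 || buf[p + 1] >= buf[p + 3] + p - 2))))); else branch requires (3*cnt >= -5 ==> ((3*cnt >= -5 ==> ((3*cnt >= -5 ==> ((!(3*cnt >= -5)) && ((q <= 9 && 3*p + 2*v <= 5) ==> ((cnt != -12 || 4*store(buf, q, k + 2*p)[k + 2] != 0) && (3*store(buf, q, k + 2*p)[2] <= 3*p + 3*q - 5 || store(buf, q, k + 2*p)[p + 1] >= store(buf, q, k + 2*p)[p + 3] + p - 2))) && ((!(q <= 9 && 3*p + 2*v <= 5)) ==> ((cnt != -12 || 2*k != 0) && (3*store(buf, q, k + 2*p)[2] <= 3*p + 3*q - 5 || store(buf, q, k + 2*p)[p + 1] >= store(buf, q, k + 2*p)[p + 3] + p - 2))))) && ((!(3*cnt >= -5)) ==> (((q <= 9 && 3*p + 2*v <= 5) ==> ((cnt != -12 || 4*store(buf, q, k + 2*p)[k + 2] != 0) && (3*store(buf, q, k + 2*p)[2] <= 3*p + 3*q - 5 || store(buf, q, k + 2*p)[p + 1] >= store(buf, q, k + 2*p)[p + 3] + p - 2))) && ((!(q <= 9 && 3*p + 2*v <= 5)) ==> ((cnt != -12 || 2*k != 0) && (3*store(buf, q, k + 2*p)[2] <= 3*p + 3*q - 5 || store(buf, q, k + 2*p)[p + 1] >= store(buf, q, k + 2*p)[p + 3] + p - 2))))))) && ((!(3*cnt >= -5)) ==> (((q <= 9 && 3*p + 2*v <= 5) ==> ((cnt != -12 || 4*store(buf, q, k + 2*p)[k + 2] != 0) && (3*store(buf, q, k + 2*p)[2] <= 3*p + 3*q - 5 || store(buf, q, k + 2*p)[p + 1] >= store(buf, q, k + 2*p)[p + 3] + p - 2))) && ((!(q <= 9 && 3*p + 2*v <= 5)) ==> ((cnt != -12 || 2*k != 0) && (3*store(buf, q, k + 2*p)[2] <= 3*p + 3*q - 5 || store(buf, q, k + 2*p)[p + 1] >= store(buf, q, k + 2*p)[p + 3] + p - 2))))))) && ((!(3*cnt >= -5)) ==> (((q <= 9 && 3*p + 2*v <= 5) ==> ((cnt != -12 || 4*store(buf, q, k + 2*p)[k + 2] != 0) && (3*store(buf, q, k + 2*p)[2] <= 3*p + 3*q - 5 || store(buf, q, k + 2*p)[p + 1] >= store(buf, q, k + 2*p)[p + 3] + p - 2))) && ((!(q <= 9 && 3*p + 2*v <= 5)) ==> ((cnt != -12 || 2*k != 0) && (3*store(buf, q, k + 2*p)[2] <= 3*p + 3*q - 5 || store(buf, q, k + 2*p)[p + 1] >= store(buf, q, k + 2*p)[p + 3] + p - 2))))).
Before the if: (3*p != -9 ==> ((k != -8 || cnt > buf[3]) && (3*cnt >= -5 ==> ((3*cnt >= -5 ==> ((3*cnt >= -5 ==> ((!(3*cnt >= -5)) && ((q <= 9 && 3*p + 2*v <= 5) ==> ((cnt != -12 || 4*buf[k + 2] != 0) && (3*buf[2] <= 3*p + 3*q - 5 || buf[p + 1] >= buf[p + 3] + p - 2))) && ((!(q <= 9 && 3*p + 2*v <= 5)) ==> ((cnt != -12 || 2*k != 0) && (3*buf[2] <= 3*p + 3*q - 5 || buf[p + 1] >= buf[p + 3] + p - 2))))) && ((!(3*cnt >= -5)) ==> (((q <= 9 && 3*p + 2*v <= 5) ==> ((cnt != -12 || 4*buf[k + 2] != 0) && (3*buf[2] <= 3*p + 3*q - 5 || buf[p + 1] >= buf[p + 3] + p - 2))) && ((!(q <= 9 && 3*p + 2*v <= 5)) ==> ((cnt != -12 || 2*k != 0) && (3*buf[2] <= 3*p + 3*q - 5 || buf[p + 1] >= buf[p + 3] + p - 2))))))) && ((!(3*cnt >= -5)) ==> (((q <= 9 && 3*p + 2*v <= 5) ==> ((cnt != -12 || 4*buf[k + 2] != 0) && (3*buf[2] <= 3*p + 3*q - 5 || buf[p + 1] >= buf[p + 3] + p - 2))) && ((!(q <= 9 && 3*p + 2*v <= 5)) ==> ((cnt != -12 || 2*k != 0) && (3*buf[2] <= 3*p + 3*q - 5 || buf[p + 1] >= buf[p + 3] + p - 2))))))) && ((!(3*cnt >= -5)) ==> (((q <= 9 && 3*p + 2*v <= 5) ==> ((cnt != -12 || 4*buf[k + 2] != 0) && (3*buf[2] <= 3*p + 3*q - 5 || buf[p + 1] >= buf[p + 3] + p - 2))) && ((!(q <= 9 && 3*p + 2*v <= 5)) ==> ((cnt != -12 || 2*k != 0) && (3*buf[2] <= 3*p + 3*q - 5 || buf[p + 1] >= buf[p + 3] + p - 2))))))) && ((!(3*p != -9)) ==> ((3*cnt >= -5 ==> ((3*cnt >= -5 ==> ((3*cnt >= -5 ==> ((!(3*cnt >= -5)) && ((q <= 9 && 3*p + 2*v <= 5) ==> ((cnt != -12 || 4*store(buf, q, k + 2*p)[k + 2] != 0) && (3*store(buf, q, k + 2*p)[2] <= 3*p + 3*q - 5 || store(buf, q, k + 2*p)[p + 1] >= store(buf, q, k + 2*p)[p + 3] + p - 2))) && ((!(q <= 9 && 3*p + 2*v <= 5)) ==> ((cnt != -12 || 2*k != 0) && (3*store(buf, q, k + 2*p)[2] <= 3*p + 3*q - 5 || store(buf, q, k + 2*p)[p + 1] >= store(buf, q, k + 2*p)[p + 3] + p - 2))))) && ((!(3*cnt >= -5)) ==> (((q <= 9 && 3*p + 2*v <= 5) ==> ((cnt != -12 || 4*store(buf, q, k + 2*p)[k + 2] != 0) && (3*store(buf, q, k + 2*p)[2] <= 3*p + 3*q - 5 || store(buf, q, k + 2*p)[p + 1] >= store(buf, q, k + 2*p)[p + 3] + p - 2))) && ((!(q <= 9 && 3*p + 2*v <= 5)) ==> ((cnt != -12 || 2*k != 0) && (3*store(buf, q, k + 2*p)[2] <= 3*p + 3*q - 5 || store(buf, q, k + 2*p)[p + 1] >= store(buf, q, k + 2*p)[p + 3] + p - 2))))))) && ((!(3*cnt >= -5)) ==> (((q <= 9 && 3*p + 2*v <= 5) ==> ((cnt != -12 || 4*store(buf, q, k + 2*p)[k + 2] != 0) && (3*store(buf, q, k + 2*p)[2] <= 3*p + 3*q - 5 || store(buf, q, k + 2*p)[p + 1] >= store(buf, q, k + 2*p)[p + 3] + p - 2))) && ((!(q <= 9 && 3*p + 2*v <= 5)) ==> ((cnt != -12 || 2*k != 0) && (3*store(buf, q, k + 2*p)[2] <= 3*p + 3*q - 5 || store(buf, q, k + 2*p)[p + 1] >= store(buf, q, k + 2*p)[p + 3] + p - 2))))))) && ((!(3*cnt >= -5)) ==> (((q <= 9 && 3*p + 2*v <= 5) ==> ((cnt != -12 || 4*store(buf, q, k + 2*p)[k + 2] != 0) && (3*store(buf, q, k + 2*p)[2] <= 3*p + 3*q - 5 || store(buf, q, k + 2*p)[p + 1] >= store(buf, q, k + 2*p)[p + 3] + p - 2))) && ((!(q <= 9 && 3*p + 2*v <= 5)) ==> ((cnt != -12 || 2*k != 0) && (3*store(buf, q, k + 2*p)[2] <= 3*p + 3*q - 5 || store(buf, q, k + 2*p)[p + 1] >= store(buf, q, k + 2*p)[p + 3] + p - 2)))))))
The weakest precondition is (3*p != -9 ==> ((k != -8 || cnt > buf[3]) && (3*cnt >= -5 ==> ((3*cnt >= -5 ==> ((3*cnt >= -5 ==> ((!(3*cnt >= -5)) && ((q <= 9 && 3*p + 2*v <= 5) ==> ((cnt != -12 || 4*buf[k + 2] != 0) && (3*buf[2] <= 3*p + 3*q - 5 || buf[p + 1] >= buf[p + 3] + p - 2))) && ((!(q <= 9 && 3*p + 2*v <= 5)) ==> ((cnt != -12 || 2*k != 0) && (3*buf[2] <= 3*p + 3*q - 5 || buf[p + 1] >= buf[p + 3] + p - 2))))) && ((!(3*cnt >= -5)) ==> (((q <= 9 && 3*p + 2*v <= 5) ==> ((cnt != -12 || 4*buf[k + 2] != 0) && (3*buf[2] <= 3*p + 3*q - 5 || buf[p + 1] >= buf[p + 3] + p - 2))) && ((!(q <= 9 && 3*p + 2*v <= 5)) ==> ((cnt != -12 || 2*k != 0) && (3*buf[2] <= 3*p + 3*q - 5 || buf[p + 1] >= buf[p + 3] + p - 2))))))) && ((!(3*cnt >= -5)) ==> (((q <= 9 && 3*p + 2*v <= 5) ==> ((cnt != -12 || 4*buf[k + 2] != 0) && (3*buf[2] <= 3*p + 3*q - 5 || buf[p + 1] >= buf[p + 3] + p - 2))) && ((!(q <= 9 && 3*p + 2*v <= 5)) ==> ((cnt != -12 || 2*k != 0) && (3*buf[2] <= 3*p + 3*q - 5 || buf[p + 1] >= buf[p + 3] + p - 2))))))) && ((!(3*cnt >= -5)) ==> (((q <= 9 && 3*p + 2*v <= 5) ==> ((cnt != -12 || 4*buf[k + 2] != 0) && (3*buf[2] <= 3*p + 3*q - 5 || buf[p + 1] >= buf[p + 3] + p - 2))) && ((!(q <= 9 && 3*p + 2*v <= 5)) ==> ((cnt != -12 || 2*k != 0) && (3*buf[2] <= 3*p + 3*q - 5 || buf[p + 1] >= buf[p + 3] + p - 2))))))) && ((!(3*p != -9)) ==> ((3*cnt >= -5 ==> ((3*cnt >= -5 ==> ((3*cnt >= -5 ==> ((!(3*cnt >= -5)) && ((q <= 9 && 3*p + 2*v <= 5) ==> ((cnt != -12 || 4*store(buf, q, k + 2*p)[k + 2] != 0) && (3*store(buf, q, k + 2*p)[2] <= 3*p + 3*q - 5 || store(buf, q, k + 2*p)[p + 1] >= store(buf, q, k + 2*p)[p + 3] + p - 2))) && ((!(q <= 9 && 3*p + 2*v <= 5)) ==> ((cnt != -12 || 2*k != 0) && (3*store(buf, q, k + 2*p)[2] <= 3*p + 3*q - 5 || store(buf, q, k + 2*p)[p + 1] >= store(buf, q, k + 2*p)[p + 3] + p - 2))))) && ((!(3*cnt >= -5)) ==> (((q <= 9 && 3*p + 2*v <= 5) ==> ((cnt != -12 || 4*store(buf, q, k + 2*p)[k + 2] != 0) && (3*store(buf, q, k + 2*p)[2] <= 3*p + 3*q - 5 || store(buf, q, k + 2*p)[p + 1] >= store(buf, q, k + 2*p)[p + 3] + p - 2))) && ((!(q <= 9 && 3*p + 2*v <= 5)) ==> ((cnt != -12 || 2*k != 0) && (3*store(buf, q, k + 2*p)[2] <= 3*p + 3*q - 5 || store(buf, q, k + 2*p)[p + 1] >= store(buf, q, k + 2*p)[p + 3] + p - 2))))))) && ((!(3*cnt >= -5)) ==> (((q <= 9 && 3*p + 2*v <= 5) ==> ((cnt != -12 || 4*store(buf, q, k + 2*p)[k + 2] != 0) && (3*store(buf, q, k + 2*p)[2] <= 3*p + 3*q - 5 || store(buf, q, k + 2*p)[p + 1] >= store(buf, q, k + 2*p)[p + 3] + p - 2))) && ((!(q <= 9 && 3*p + 2*v <= 5)) ==> ((cnt != -12 || 2*k != 0) && (3*store(buf, q, k + 2*p)[2] <= 3*p + 3*q - 5 || store(buf, q, k + 2*p)[p + 1] >= store(buf, q, k + 2*p)[p + 3] + p - 2))))))) && ((!(3*cnt >= -5)) ==> (((q <= 9 && 3*p + 2*v <= 5) ==> ((cnt != -12 || 4*store(buf, q, k + 2*p)[k + 2] != 0) && (3*store(buf, q, k + 2*p)[2] <= 3*p + 3*q - 5 || store(buf, q, k + 2*p)[p + 1] >= store(buf, q, k + 2*p)[p + 3] + p - 2))) && ((!(q <= 9 && 3*p + 2*v <= 5)) ==> ((cnt != -12 || 2*k != 0) && (3*store(buf, q, k + 2*p)[2] <= 3*p + 3*q - 5 || store(buf, q, k + 2*p)[p + 1] >= store(buf, q, k + 2*p)[p + 3] + p - 2))))))).
Check whether (3*p != -9 ==> ((k != -8 || cnt > buf[3]) && (3*cnt >= -5 ==> ((3*cnt >= -5 ==> ((3*cnt >= -5 ==> ((!(3*cnt >= -5)) && ((q <= 9 && 3*p <= 7) ==> ((cnt != -12 || 4*buf[k + 2] != 0) && (3*buf[2] <= 3*p + 3*q - 5 || buf[p + 1] >= buf[p + 3] + p - 2))) && ((!(q <= 9 && 3*p <= 7)) ==> ((cnt != -12 || 2*k != 0) && (3*buf[2] <= 3*p + 3*q - 5 || buf[p + 1] >= buf[p + 3] + p - 2))))) && ((!(3*cnt >= -5)) ==> (((q <= 9 && 3*p <= 7) ==> ((cnt != -12 || 4*buf[k + 2] != 0) && (3*buf[2] <= 3*p + 3*q - 5 || buf[p + 1] >= buf[p + 3] + p - 2))) && ((!(q <= 9 && 3*p <= 7)) ==> ((cnt != -12 || 2*k != 0) && (3*buf[2] <= 3*p + 3*q - 5 || buf[p + 1] >= buf[p + 3] + p - 2))))))) && ((!(3*cnt >= -5)) ==> (((q <= 9 && 3*p <= 7) ==> ((cnt != -12 || 4*buf[k + 2] != 0) && (3*buf[2] <= 3*p + 3*q - 5 || buf[p + 1] >= buf[p + 3] + p - 2))) && ((!(q <= 9 && 3*p <= 7)) ==> ((cnt != -12 || 2*k != 0) && (3*buf[2] <= 3*p + 3*q - 5 || buf[p + 1] >= buf[p + 3] + p - 2))))))) && ((!(3*cnt >= -5)) ==> (((q <= 9 && 3*p <= 7) ==> ((cnt != -12 || 4*buf[k + 2] != 0) && (3*buf[2] <= 3*p + 3*q - 5 || buf[p + 1] >= buf[p + 3] + p - 2))) && ((!(q <= 9 && 3*p <= 7)) ==> ((cnt != -12 || 2*k != 0) && (3*buf[2] <= 3*p + 3*q - 5 || buf[p + 1] >= buf[p + 3] + p - 2))))))) && ((!(3*p != -9)) ==> ((3*cnt >= -5 ==> ((3*cnt >= -5 ==> ((3*cnt >= -5 ==> ((!(3*cnt >= -5)) && ((q <= 9 && 3*p <= 7) ==> ((cnt != -12 || 4*store(buf, q, k + 2*p)[k + 2] != 0) && (3*store(buf, q, k + 2*p)[2] <= 3*p + 3*q - 5 || store(buf, q, k + 2*p)[p + 1] >= store(buf, q, k + 2*p)[p + 3] + p - 2))) && ((!(q <= 9 && 3*p <= 7)) ==> ((cnt != -12 || 2*k != 0) && (3*store(buf, q, k + 2*p)[2] <= 3*p + 3*q - 5 || store(buf, q, k + 2*p)[p + 1] >= store(buf, q, k + 2*p)[p + 3] + p - 2))))) && ((!(3*cnt >= -5)) ==> (((q <= 9 && 3*p <= 7) ==> ((cnt != -12 || 4*store(buf, q, k + 2*p)[k + 2] != 0) && (3*store(buf, q, k + 2*p)[2] <= 3*p + 3*q - 5 || store(buf, q, k + 2*p)[p + 1] >= store(buf, q, k + 2*p)[p + 3] + p - 2))) && ((!(q <= 9 && 3*p <= 7)) ==> ((cnt != -12 || 2*k != 0) && (3*store(buf, q, k + 2*p)[2] <= 3*p + 3*q - 5 || store(buf, q, k + 2*p)[p + 1] >= store(buf, q, k + 2*p)[p + 3] + p - 2))))))) && ((!(3*cnt >= -5)) ==> (((q <= 9 && 3*p <= 7) ==> ((cnt != -12 || 4*store(buf, q, k + 2*p)[k + 2] != 0) && (3*store(buf, q, k + 2*p)[2] <= 3*p + 3*q - 5 || store(buf, q, k + 2*p)[p + 1] >= store(buf, q, k + 2*p)[p + 3] + p - 2))) && ((!(q <= 9 && 3*p <= 7)) ==> ((cnt != -12 || 2*k != 0) && (3*store(buf, q, k + 2*p)[2] <= 3*p + 3*q - 5 || store(buf, q, k + 2*p)[p + 1] >= store(buf, q, k + 2*p)[p + 3] + p - 2))))))) && ((!(3*cnt >= -5)) ==> (((q <= 9 && 3*p <= 7) ==> ((cnt != -12 || 4*store(buf, q, k + 2*p)[k + 2] != 0) && (3*store(buf, q, k + 2*p)[2] <= 3*p + 3*q - 5 || store(buf, q, k + 2*p)[p + 1] >= store(buf, q, k + 2*p)[p + 3] + p - 2))) && ((!(q <= 9 && 3*p <= 7)) ==> ((cnt != -12 || 2*k != 0) && (3*store(buf, q, k + 2*p)[2] <= 3*p + 3*q - 5 || store(buf, q, k + 2*p)[p + 1] >= store(buf, q, k + 2*p)[p + 3] + p - 2))))))) && v == 0 implies it.
Countermodel: at the initial state buf = {[0] = 4, [2] = -1, [3] = -13, [5] = 4, elsewhere 4}, cnt = -12, k = 0, p = 2, q = 0, v = 0, the precondition holds but the weakest precondition fails.
Answer: invalid


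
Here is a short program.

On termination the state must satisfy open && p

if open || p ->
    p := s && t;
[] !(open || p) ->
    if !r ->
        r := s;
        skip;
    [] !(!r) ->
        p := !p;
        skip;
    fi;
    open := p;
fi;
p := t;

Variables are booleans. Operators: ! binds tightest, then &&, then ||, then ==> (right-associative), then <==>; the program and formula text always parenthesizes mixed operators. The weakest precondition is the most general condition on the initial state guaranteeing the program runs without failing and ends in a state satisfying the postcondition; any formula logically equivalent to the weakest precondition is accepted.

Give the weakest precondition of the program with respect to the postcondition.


Working backward. After the program, open && p must hold.
Before p := t: open && t
Then branch requires open && t; else branch requires ((!r) ==> (p && t)) && (r ==> ((!p) && t)).
Before the if: ((open || p) ==> (open && t)) && ((!(open || p)) ==> (((!r) ==> (p && t)) && (r ==> ((!p) && t))))
Answer: WP = ((open || p) ==> (open && t)) && ((!(open || p)) ==> (((!r) ==> (p && t)) && (r ==> ((!p) && t))))


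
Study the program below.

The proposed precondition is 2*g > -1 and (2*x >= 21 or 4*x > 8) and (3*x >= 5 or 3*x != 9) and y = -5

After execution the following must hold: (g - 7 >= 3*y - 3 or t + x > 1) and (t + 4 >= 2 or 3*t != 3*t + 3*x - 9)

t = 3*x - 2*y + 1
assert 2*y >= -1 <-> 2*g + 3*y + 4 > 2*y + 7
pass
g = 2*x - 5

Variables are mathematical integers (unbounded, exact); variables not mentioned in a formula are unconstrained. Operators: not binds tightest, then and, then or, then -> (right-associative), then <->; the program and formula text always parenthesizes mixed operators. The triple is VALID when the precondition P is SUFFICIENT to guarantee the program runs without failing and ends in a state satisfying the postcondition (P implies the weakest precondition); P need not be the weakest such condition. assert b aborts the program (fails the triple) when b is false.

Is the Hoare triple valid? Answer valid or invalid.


Working backward. After the program, the postcondition (g - 7 >= 3*y - 3 or t + x > 1) and (t + 4 >= 2 or 3*t != 3*t + 3*x - 9) must hold; in canonical form it is (g >= 3*y + 4 or t + x > 1) and (t >= -2 or 3*x != 9).
Before g := 2*x - 5: (2*x >= 3*y + 9 or t + x > 1) and (t >= -2 or 3*x != 9)
Before skip: (2*x >= 3*y + 9 or t + x > 1) and (t >= -2 or 3*x != 9)
Before assert 2*y >= -1 <-> 2*g + 3*y + 4 > 2*y + 7: (2*y >= -1 <-> 2*g + y > 3) and (2*x >= 3*y + 9 or t + x > 1) and (t >= -2 or 3*x != 9)
Before t := 3*x - 2*y + 1: (2*y >= -1 <-> 2*g + y > 3) and (2*x >= 3*y + 9 or 4*x > 2*y) and (3*x >= 2*y - 3 or 3*x != 9)
The weakest precondition is (2*y >= -1 <-> 2*g + y > 3) and (2*x >= 3*y + 9 or 4*x > 2*y) and (3*x >= 2*y - 3 or 3*x != 9).
Check whether 2*g > -1 and (2*x >= 21 or 4*x > 8) and (3*x >= 5 or 3*x != 9) and y = -5 implies it.
Countermodel: at the initial state g = 5, x = 3, y = -5, the precondition holds but the weakest precondition fails.
Answer: invalid


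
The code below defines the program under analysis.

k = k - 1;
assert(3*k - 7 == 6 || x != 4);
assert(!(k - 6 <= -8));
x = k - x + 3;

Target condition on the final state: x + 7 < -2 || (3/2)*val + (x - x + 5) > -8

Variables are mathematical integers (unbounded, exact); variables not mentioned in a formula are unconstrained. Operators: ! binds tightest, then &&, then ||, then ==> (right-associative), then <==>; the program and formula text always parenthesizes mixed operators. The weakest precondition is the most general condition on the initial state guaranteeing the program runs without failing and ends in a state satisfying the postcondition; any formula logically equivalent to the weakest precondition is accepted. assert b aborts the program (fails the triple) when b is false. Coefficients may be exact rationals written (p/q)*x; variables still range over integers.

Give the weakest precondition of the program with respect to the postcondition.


Working backward. After the program, the postcondition x + 7 < -2 || (3/2)*val + (x - x + 5) > -8 must hold; in canonical form it is x < -9 || (3/2)*val > -13.
Before x := k - x + 3: k < x - 12 || (3/2)*val > -13
Before assert !(k - 6 <= -8): (!(k <= -2)) && (k < x - 12 || (3/2)*val > -13)
Before assert 3*k - 7 == 6 || x != 4: (3*k == 13 || x != 4) && (!(k <= -2)) && (k < x - 12 || (3/2)*val > -13)
Before k := k - 1: (3*k == 16 || x != 4) && (!(k <= -1)) && (k < x - 11 || (3/2)*val > -13)
Answer: WP = (3*k == 16 || x != 4) && (!(k <= -1)) && (k < x - 11 || (3/2)*val > -13)


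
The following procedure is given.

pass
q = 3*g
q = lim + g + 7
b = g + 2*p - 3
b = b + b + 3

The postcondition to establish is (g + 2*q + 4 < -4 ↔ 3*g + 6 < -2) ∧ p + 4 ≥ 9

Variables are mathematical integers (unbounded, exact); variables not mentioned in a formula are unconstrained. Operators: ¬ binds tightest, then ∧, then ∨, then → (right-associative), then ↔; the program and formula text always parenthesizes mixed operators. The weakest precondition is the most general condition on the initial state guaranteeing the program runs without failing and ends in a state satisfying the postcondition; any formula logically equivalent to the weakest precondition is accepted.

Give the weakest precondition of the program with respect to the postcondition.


Working backward. After the program, the postcondition (g + 2*q + 4 < -4 ↔ 3*g + 6 < -2) ∧ p + 4 ≥ 9 must hold; in canonical form it is (g + 2*q < -8 ↔ 3*g < -8) ∧ p ≥ 5.
Before b := b + b + 3: (g + 2*q < -8 ↔ 3*g < -8) ∧ p ≥ 5
Before b := g + 2*p - 3: (g + 2*q < -8 ↔ 3*g < -8) ∧ p ≥ 5
Before q := lim + g + 7: (3*g + 2*lim < -22 ↔ 3*g < -8) ∧ p ≥ 5
Before q := 3*g: (3*g + 2*lim < -22 ↔ 3*g < -8) ∧ p ≥ 5
Before skip: (3*g + 2*lim < -22 ↔ 3*g < -8) ∧ p ≥ 5
Answer: WP = (3*g + 2*lim < -22 ↔ 3*g < -8) ∧ p ≥ 5


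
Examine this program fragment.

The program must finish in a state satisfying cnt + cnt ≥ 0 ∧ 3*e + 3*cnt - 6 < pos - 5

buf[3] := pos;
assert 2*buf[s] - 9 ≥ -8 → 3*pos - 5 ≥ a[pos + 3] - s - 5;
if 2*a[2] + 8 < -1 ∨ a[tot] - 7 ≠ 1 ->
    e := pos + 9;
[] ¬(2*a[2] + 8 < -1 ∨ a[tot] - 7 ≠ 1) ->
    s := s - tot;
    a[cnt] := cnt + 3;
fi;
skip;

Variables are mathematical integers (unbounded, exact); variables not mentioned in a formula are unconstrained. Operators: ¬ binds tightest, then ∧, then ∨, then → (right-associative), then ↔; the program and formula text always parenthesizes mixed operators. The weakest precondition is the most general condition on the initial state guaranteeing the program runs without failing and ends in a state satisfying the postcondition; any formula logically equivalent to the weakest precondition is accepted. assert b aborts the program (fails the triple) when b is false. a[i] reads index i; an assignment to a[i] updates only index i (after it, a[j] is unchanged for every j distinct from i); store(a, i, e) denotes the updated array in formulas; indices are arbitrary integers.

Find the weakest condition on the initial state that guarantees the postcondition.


Working backward. After the program, the postcondition cnt + cnt ≥ 0 ∧ 3*e + 3*cnt - 6 < pos - 5 must hold; in canonical form it is 2*cnt ≥ 0 ∧ 3*cnt + 3*e < pos + 1.
Before skip: 2*cnt ≥ 0 ∧ 3*cnt + 3*e < pos + 1
Then branch requires 2*cnt ≥ 0 ∧ 3*cnt + 2*pos < -26; else branch requires 2*cnt ≥ 0 ∧ 3*cnt + 3*e < pos + 1.
Before the if: ((2*a[2] < -9 ∨ a[tot] ≠ 8) → (2*cnt ≥ 0 ∧ 3*cnt + 2*pos < -26)) ∧ ((¬(2*a[2] < -9 ∨ a[tot] ≠ 8)) → (2*cnt ≥ 0 ∧ 3*cnt + 3*e < pos + 1))
Before assert 2*buf[s] - 9 ≥ -8 → 3*pos - 5 ≥ a[pos + 3] - s - 5: (2*buf[s] ≥ 1 → 3*pos + s ≥ a[pos + 3]) ∧ ((2*a[2] < -9 ∨ a[tot] ≠ 8) → (2*cnt ≥ 0 ∧ 3*cnt + 2*pos < -26)) ∧ ((¬(2*a[2] < -9 ∨ a[tot] ≠ 8)) → (2*cnt ≥ 0 ∧ 3*cnt + 3*e < pos + 1))
Before buf[3] := pos: (2*store(buf, 3, pos)[s] ≥ 1 → 3*pos + s ≥ a[pos + 3]) ∧ ((2*a[2] < -9 ∨ a[tot] ≠ 8) → (2*cnt ≥ 0 ∧ 3*cnt + 2*pos < -26)) ∧ ((¬(2*a[2] < -9 ∨ a[tot] ≠ 8)) → (2*cnt ≥ 0 ∧ 3*cnt + 3*e < pos + 1))
Answer: WP = (2*store(buf, 3, pos)[s] ≥ 1 → 3*pos + s ≥ a[pos + 3]) ∧ ((2*a[2] < -9 ∨ a[tot] ≠ 8) → (2*cnt ≥ 0 ∧ 3*cnt + 2*pos < -26)) ∧ ((¬(2*a[2] < -9 ∨ a[tot] ≠ 8)) → (2*cnt ≥ 0 ∧ 3*cnt + 3*e < pos + 1))


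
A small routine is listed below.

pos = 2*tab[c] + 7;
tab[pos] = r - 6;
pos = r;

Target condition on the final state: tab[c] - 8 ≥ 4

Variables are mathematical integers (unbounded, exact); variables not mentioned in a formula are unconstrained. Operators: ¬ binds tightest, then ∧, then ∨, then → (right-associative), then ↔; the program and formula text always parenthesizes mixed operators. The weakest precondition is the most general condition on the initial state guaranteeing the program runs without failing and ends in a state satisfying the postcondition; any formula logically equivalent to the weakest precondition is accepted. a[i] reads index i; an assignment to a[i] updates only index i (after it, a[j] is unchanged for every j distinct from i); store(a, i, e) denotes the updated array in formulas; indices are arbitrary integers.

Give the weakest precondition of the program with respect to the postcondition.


Working backward. After the program, the postcondition tab[c] - 8 ≥ 4 must hold; in canonical form it is tab[c] ≥ 12.
Before pos := r: tab[c] ≥ 12
Before tab[pos] := r - 6: store(tab, pos, r - 6)[c] ≥ 12
Before pos := 2*tab[c] + 7: store(tab, 2*tab[c] + 7, r - 6)[c] ≥ 12
Answer: WP = store(tab, 2*tab[c] + 7, r - 6)[c] ≥ 12


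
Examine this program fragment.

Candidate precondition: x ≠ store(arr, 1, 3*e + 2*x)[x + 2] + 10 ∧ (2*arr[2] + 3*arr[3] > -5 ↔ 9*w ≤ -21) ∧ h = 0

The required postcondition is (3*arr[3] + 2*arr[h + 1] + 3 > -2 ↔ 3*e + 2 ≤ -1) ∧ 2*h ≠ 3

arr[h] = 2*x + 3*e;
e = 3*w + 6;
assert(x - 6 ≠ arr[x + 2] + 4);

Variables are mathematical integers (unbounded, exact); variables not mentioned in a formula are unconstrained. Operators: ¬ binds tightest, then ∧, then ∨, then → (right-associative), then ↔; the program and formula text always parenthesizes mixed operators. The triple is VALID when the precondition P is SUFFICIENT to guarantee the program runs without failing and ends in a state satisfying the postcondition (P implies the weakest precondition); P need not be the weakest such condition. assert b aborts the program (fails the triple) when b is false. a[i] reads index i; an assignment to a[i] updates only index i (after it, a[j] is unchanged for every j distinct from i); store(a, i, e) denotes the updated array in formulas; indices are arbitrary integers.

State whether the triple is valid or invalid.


Working backward. After the program, the postcondition (3*arr[3] + 2*arr[h + 1] + 3 > -2 ↔ 3*e + 2 ≤ -1) ∧ 2*h ≠ 3 must hold; in canonical form it is (2*arr[h + 1] + 3*arr[3] > -5 ↔ 3*e ≤ -3) ∧ 2*h ≠ 3.
Before assert x - 6 ≠ arr[x + 2] + 4: x ≠ arr[x + 2] + 10 ∧ (2*arr[h + 1] + 3*arr[3] > -5 ↔ 3*e ≤ -3) ∧ 2*h ≠ 3
Before e := 3*w + 6: x ≠ arr[x + 2] + 10 ∧ (2*arr[h + 1] + 3*arr[3] > -5 ↔ 9*w ≤ -21) ∧ 2*h ≠ 3
Before arr[h] := 2*x + 3*e: x ≠ store(arr, h, 3*e + 2*x)[x + 2] + 10 ∧ (2*store(arr, h, 3*e + 2*x)[h + 1] + 3*store(arr, h, 3*e + 2*x)[3] > -5 ↔ 9*w ≤ -21) ∧ 2*h ≠ 3
The weakest precondition is x ≠ store(arr, h, 3*e + 2*x)[x + 2] + 10 ∧ (2*store(arr, h, 3*e + 2*x)[h + 1] + 3*store(arr, h, 3*e + 2*x)[3] > -5 ↔ 9*w ≤ -21) ∧ 2*h ≠ 3.
Check whether x ≠ store(arr, 1, 3*e + 2*x)[x + 2] + 10 ∧ (2*arr[2] + 3*arr[3] > -5 ↔ 9*w ≤ -21) ∧ h = 0 implies it.
Countermodel: at the initial state arr = {[-6516] = 30152, [0] = 4, [1] = 20344, [2] = -118567, [3] = 79043, elsewhere 4}, e = 0, h = 0, w = -2, x = -6518, the precondition holds but the weakest precondition fails.
Answer: invalid
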